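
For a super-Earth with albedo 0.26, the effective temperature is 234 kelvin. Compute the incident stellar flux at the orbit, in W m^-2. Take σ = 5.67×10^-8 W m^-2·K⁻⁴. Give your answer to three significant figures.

Invert the energy balance for S: S = 4σT⁴/(1−α).
σT⁴ = 5.67×10⁻⁸·(234)⁴ = 170.0 W m^-2.
So S = 4×170.0/(1−0.26) = 918.9 W m^-2.

919 W m^-2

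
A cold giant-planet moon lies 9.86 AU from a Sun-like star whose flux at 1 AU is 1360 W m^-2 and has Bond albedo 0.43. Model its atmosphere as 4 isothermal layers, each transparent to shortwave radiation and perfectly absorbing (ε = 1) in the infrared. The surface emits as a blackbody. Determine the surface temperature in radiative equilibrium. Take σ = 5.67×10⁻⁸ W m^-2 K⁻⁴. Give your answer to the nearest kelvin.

By the inverse-square law, S = 1360/9.86² = 13.99 W m^-2.
Top-of-atmosphere balance: σT_e⁴ = S(1−α)/4 = 1.993 W m^-2 → T_e = 77.00 K.
Layer-by-layer balance gives σT_s⁴ = (N+1)σT_e⁴, so T_s = 5^¼·77.00 = 115.1 K.

115 K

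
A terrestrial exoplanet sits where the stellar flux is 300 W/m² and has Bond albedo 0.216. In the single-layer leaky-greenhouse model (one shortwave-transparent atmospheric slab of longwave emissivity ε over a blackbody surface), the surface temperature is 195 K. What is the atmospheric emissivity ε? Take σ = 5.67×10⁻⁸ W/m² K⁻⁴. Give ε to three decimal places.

0.566

First, T_e = [300.0·(1−0.216)/(4σ)]^(1/4) = 179.5 K.
Inverting T_s⁴ = 2T_e⁴/(2−ε): (T_e/T_s)⁴ = 0.7172, so ε = 2(1 − 0.7172) = 0.5655.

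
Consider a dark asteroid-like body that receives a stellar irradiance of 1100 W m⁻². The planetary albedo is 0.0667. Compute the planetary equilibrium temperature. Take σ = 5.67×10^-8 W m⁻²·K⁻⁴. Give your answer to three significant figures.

The planet absorbs (1−α)S over its disc πR² and re-emits over 4πR², so the mean absorbed flux is (1−0.0667)·1100/4 = 256.7 W m⁻².
Balancing against σT⁴: T = (256.7/5.67×10⁻⁸)^(1/4) = 259.4 K.

259 kelvin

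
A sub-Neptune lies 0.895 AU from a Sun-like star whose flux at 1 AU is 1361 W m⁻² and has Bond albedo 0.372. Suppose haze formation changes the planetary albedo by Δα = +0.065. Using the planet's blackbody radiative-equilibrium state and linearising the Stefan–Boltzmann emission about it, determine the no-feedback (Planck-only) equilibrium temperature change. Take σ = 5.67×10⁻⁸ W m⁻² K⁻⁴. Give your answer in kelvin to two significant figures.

Flux at the orbit: S = 1361/(0.895)² = 1699 W m⁻².
Reference equilibrium: T_e = [S(1−α)/(4σ)]^(1/4) = 261.9 K.
The change in absorbed flux is Δ[S(1−α)/4] = −SΔα/4 = -27.61 W m⁻².
Linearising σT⁴ gives d(σT⁴)/dT = 4σT_e³ = 4.074 W m⁻² per K.
Hence the no-feedback warming is ΔF/(4σT_e³) = -6.78 K.

-6.8 K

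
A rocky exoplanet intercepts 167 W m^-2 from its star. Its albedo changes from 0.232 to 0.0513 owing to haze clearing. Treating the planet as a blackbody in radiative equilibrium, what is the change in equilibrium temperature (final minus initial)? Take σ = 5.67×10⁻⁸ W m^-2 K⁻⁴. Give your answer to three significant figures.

8.37 K

Before: T₁ = [167.0·0.768/(4σ)]^(1/4) = 154.2 K.
With α = 0.0513, T₂ = 162.6 K.
Change: 162.6 − 154.2 = 8.365 K.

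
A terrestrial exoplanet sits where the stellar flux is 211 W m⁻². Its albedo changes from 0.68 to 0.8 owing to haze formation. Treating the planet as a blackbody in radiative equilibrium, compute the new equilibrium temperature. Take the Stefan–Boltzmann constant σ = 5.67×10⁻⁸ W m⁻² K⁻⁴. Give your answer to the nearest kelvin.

117 kelvin

With the new albedo, S(1−α₂)/4 = 10.55 W m⁻², so T₂ = 116.8 K.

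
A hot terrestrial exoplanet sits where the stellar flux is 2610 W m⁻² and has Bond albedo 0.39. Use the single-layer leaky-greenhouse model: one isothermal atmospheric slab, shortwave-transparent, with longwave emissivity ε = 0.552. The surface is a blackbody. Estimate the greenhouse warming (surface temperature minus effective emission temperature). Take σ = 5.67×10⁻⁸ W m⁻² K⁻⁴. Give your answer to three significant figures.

Effective emission temperature (TOA balance): σT_e⁴ = S(1−α)/4 = 398.0 W m⁻² → T_e = 289.5 K.
The surface balance (absorbed SW + ε·downward IR = σT_s⁴) with T_a⁴ = T_s⁴/2 reduces to T_s = T_e·[2/(2−ε)]^¼ = 313.8 K.
Greenhouse warming: T_s − T_e = 24.34 K.

24.3 K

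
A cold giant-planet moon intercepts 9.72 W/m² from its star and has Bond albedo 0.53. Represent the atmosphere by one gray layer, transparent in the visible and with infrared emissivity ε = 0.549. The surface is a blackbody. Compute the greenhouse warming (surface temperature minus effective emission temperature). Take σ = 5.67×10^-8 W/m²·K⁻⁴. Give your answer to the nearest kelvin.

6 K

Effective emission temperature (TOA balance): σT_e⁴ = S(1−α)/4 = 1.142 W/m² → T_e = 66.99 K.
For a single slab of emissivity ε, T_s⁴ = 2T_e⁴/(2−ε); thus T_s = 66.99·(1.378)^(1/4) = 72.59 K.
The atmosphere warms the surface by 5.596 K.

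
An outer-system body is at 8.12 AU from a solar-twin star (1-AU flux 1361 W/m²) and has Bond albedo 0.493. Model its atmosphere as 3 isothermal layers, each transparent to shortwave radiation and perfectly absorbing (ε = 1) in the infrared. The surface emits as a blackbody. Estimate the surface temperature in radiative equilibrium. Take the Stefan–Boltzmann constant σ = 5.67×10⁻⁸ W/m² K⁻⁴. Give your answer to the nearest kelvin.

Flux at the orbit: S = 1361/(8.12)² = 20.64 W/m².
The effective emission temperature is T_e = [S(1−α)/(4σ)]^¼ = 82.42 K.
For an N-layer opaque stack, T_s⁴ = (N+1)T_e⁴, hence T_s = (4)^(1/4)×82.42 K = 116.6 K.

117 kelvin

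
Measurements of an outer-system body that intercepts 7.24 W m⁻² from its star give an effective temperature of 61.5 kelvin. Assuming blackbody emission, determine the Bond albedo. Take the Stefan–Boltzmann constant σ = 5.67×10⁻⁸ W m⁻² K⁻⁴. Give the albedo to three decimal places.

0.552

Energy balance: S(1−α)/4 = σT⁴, so 1−α = 4σT⁴/S.
σT⁴ = 0.8111 W m⁻², so 4σT⁴ = 3.244 W m⁻².
1−α = 3.244/7.240 = 0.4481, so α = 0.5519.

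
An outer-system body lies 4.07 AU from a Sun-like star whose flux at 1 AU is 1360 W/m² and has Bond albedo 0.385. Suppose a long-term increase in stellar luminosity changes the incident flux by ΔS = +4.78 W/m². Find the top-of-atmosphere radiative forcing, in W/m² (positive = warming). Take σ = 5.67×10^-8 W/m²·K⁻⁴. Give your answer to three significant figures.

0.735 W/m²

By the inverse-square law, S = 1360/4.07² = 82.10 W/m².
TOA radiative forcing: ΔF = (1−α)ΔS/4 = 0.615·(+4.78)/4 = 0.7349 W/m².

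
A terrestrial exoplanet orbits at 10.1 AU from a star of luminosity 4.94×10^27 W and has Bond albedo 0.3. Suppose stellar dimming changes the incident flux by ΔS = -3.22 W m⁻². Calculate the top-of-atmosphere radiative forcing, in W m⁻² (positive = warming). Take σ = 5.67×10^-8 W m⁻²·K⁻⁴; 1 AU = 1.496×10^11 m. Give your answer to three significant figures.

-0.564 W m⁻²

Orbital distance: d = 10.1 AU = 1.511×10^12 m.
S = L/(4πd²) = 172.2 W m⁻².
Only a fraction (1−α) is absorbed and it's spread over 4πR², so ΔF = (1−α)ΔS/4 = -0.5635 W m⁻².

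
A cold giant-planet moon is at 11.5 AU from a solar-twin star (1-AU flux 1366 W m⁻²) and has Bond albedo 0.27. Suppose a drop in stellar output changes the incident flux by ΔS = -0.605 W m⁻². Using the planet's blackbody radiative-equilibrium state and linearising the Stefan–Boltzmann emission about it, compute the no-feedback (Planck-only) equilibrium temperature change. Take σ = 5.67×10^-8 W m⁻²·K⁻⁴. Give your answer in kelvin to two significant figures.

-1.1 K

Flux at the orbit: S = 1366/(11.5)² = 10.33 W m⁻².
Reference equilibrium: T_e = [S(1−α)/(4σ)]^(1/4) = 75.93 K.
TOA radiative forcing: ΔF = (1−α)ΔS/4 = 0.73·(-0.605)/4 = -0.1104 W m⁻².
The Planck feedback parameter is 4σT_e³ = 0.09930 W m⁻²/K.
ΔT₀ = ΔF/λ_P = -0.1104/0.09930 = -1.11 K.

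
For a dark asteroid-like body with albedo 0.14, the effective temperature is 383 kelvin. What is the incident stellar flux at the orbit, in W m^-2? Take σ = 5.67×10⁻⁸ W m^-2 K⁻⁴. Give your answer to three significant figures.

From S(1−α)/4 = σT⁴: S = 4σT⁴/(1−α).
The emitted flux is σT⁴ = 1220 W m^-2.
S = 4·1220/0.86 = 5675 W m^-2.

5670 W m^-2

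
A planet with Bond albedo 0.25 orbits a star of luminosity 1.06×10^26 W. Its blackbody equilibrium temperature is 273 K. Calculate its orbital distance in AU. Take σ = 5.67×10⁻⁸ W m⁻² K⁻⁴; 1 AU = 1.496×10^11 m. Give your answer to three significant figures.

0.474 AU

Required flux: S = 4σT⁴/(1−α) = 1680 W m⁻².
From L = 4πd²S, d = √(1.06×10^26/(4π·1680)) = 7.087×10^10 m = 0.4737 AU.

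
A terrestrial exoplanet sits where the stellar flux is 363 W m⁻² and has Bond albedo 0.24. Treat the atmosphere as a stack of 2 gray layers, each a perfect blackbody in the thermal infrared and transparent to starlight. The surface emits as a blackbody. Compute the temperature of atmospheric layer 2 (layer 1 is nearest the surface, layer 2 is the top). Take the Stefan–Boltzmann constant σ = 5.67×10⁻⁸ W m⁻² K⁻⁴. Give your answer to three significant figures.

187 kelvin

The effective emission temperature is T_e = [S(1−α)/(4σ)]^¼ = 186.8 K.
In the N-layer model, layer k (counted from the surface) has T_k = (N+1−k)^(1/4)·T_e.
T_2 = (1)^(1/4)·186.8 = 186.8 K.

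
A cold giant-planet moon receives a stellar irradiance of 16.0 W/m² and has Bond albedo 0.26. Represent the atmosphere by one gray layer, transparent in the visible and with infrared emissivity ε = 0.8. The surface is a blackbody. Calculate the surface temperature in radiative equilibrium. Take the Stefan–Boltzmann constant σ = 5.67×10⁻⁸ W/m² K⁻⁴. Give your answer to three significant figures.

96.6 kelvin

The planet radiates to space at T_e = [S(1−α)/(4σ)]^(1/4) = 85.00 K.
For a single slab of emissivity ε, T_s⁴ = 2T_e⁴/(2−ε); thus T_s = 85.00·(1.667)^(1/4) = 96.58 K.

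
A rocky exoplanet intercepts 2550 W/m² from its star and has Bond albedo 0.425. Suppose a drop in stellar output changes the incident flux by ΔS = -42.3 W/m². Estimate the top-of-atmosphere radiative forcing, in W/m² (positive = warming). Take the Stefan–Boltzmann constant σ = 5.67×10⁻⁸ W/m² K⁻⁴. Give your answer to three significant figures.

TOA radiative forcing: ΔF = (1−α)ΔS/4 = 0.575·(-42.3)/4 = -6.081 W/m².

-6.08 W/m²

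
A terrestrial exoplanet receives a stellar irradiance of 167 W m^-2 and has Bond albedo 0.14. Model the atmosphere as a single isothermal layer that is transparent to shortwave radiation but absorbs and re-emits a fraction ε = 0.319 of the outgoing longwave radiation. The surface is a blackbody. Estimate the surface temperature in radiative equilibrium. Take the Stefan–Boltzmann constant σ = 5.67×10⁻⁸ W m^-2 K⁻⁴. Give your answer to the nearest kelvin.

166 K

At the top of the atmosphere, σT_e⁴ = S(1−α)/4 = 35.91 W m^-2, giving T_e = 158.6 K.
The surface balance (absorbed SW + ε·downward IR = σT_s⁴) with T_a⁴ = T_s⁴/2 reduces to T_s = T_e·[2/(2−ε)]^¼ = 165.7 K.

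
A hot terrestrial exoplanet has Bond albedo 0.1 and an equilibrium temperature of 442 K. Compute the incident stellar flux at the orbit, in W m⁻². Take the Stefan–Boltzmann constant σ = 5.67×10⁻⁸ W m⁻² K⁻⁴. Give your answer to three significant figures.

Invert the energy balance for S: S = 4σT⁴/(1−α).
The emitted flux is σT⁴ = 2164 W m⁻².
So S = 4×2164/(1−0.1) = 9618 W m⁻².

9620 W m⁻²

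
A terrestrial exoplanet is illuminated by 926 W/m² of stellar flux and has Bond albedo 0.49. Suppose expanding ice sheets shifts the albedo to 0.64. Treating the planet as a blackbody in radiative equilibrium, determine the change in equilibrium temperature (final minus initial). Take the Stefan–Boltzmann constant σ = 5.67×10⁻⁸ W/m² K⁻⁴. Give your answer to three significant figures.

Before: T₁ = [926.0·0.51/(4σ)]^(1/4) = 213.6 K.
After:  T₂ = [926.0·0.36/(4σ)]^(1/4) = 195.8 K.
Change: 195.8 − 213.6 = -17.81 K.

-17.8 K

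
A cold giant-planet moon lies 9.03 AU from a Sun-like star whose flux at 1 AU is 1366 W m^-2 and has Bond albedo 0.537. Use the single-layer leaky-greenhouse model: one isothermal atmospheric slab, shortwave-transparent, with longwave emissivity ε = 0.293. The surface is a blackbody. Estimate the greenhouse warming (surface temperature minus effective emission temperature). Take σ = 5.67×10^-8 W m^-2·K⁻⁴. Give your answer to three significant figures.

By the inverse-square law, S = 1366/9.03² = 16.75 W m^-2.
At the top of the atmosphere, σT_e⁴ = S(1−α)/4 = 1.939 W m^-2, giving T_e = 76.47 K.
For a single slab of emissivity ε, T_s⁴ = 2T_e⁴/(2−ε); thus T_s = 76.47·(1.172)^(1/4) = 79.56 K.
T_s − T_e = 79.56 − 76.47 = 3.089 K.

3.09 K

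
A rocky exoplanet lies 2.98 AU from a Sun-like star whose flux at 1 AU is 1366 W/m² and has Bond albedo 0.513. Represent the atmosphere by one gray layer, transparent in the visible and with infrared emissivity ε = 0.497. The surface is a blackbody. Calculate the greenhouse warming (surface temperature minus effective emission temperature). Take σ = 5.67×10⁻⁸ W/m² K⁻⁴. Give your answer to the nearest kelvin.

Irradiance scales as 1/d², so S = 1366 W/m² × (1/2.98)² = 153.8 W/m².
Effective emission temperature (TOA balance): σT_e⁴ = S(1−α)/4 = 18.73 W/m² → T_e = 134.8 K.
Surface balance with a leaky layer gives σT_s⁴ = σT_e⁴·2/(2−ε), so T_s = T_e·[2/(2−0.497)]^(1/4) = 144.8 K.
The atmosphere warms the surface by 9.981 K.

10 K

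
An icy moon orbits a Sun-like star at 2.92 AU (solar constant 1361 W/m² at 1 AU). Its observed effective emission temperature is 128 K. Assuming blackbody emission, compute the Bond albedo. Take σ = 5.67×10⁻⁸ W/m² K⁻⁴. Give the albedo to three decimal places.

0.619

Irradiance scales as 1/d², so S = 1361 W/m² × (1/2.92)² = 159.6 W/m².
Rearranging the radiative balance, α = 1 − 4σT⁴/S.
4σT⁴ = 4·5.67×10⁻⁸·(128)⁴ = 60.88 W/m².
Hence α = 1 − 60.88/159.6 = 0.6186.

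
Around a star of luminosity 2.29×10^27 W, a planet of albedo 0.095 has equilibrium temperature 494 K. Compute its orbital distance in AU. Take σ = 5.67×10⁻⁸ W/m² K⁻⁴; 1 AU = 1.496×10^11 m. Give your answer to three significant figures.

Energy balance gives S = 4σT⁴/(1−α) = 14920 W/m².
From L = 4πd²S, d = √(2.29×10^27/(4π·14920)) = 1.105×10^11 m = 0.7386 AU.

0.739 AU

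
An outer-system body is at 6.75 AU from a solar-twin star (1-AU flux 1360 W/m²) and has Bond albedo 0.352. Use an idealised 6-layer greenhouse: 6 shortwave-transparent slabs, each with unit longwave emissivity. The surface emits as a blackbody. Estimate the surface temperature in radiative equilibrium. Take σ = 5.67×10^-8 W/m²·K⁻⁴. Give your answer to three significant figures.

By the inverse-square law, S = 1360/6.75² = 29.85 W/m².
Top-of-atmosphere balance: σT_e⁴ = S(1−α)/4 = 4.836 W/m² → T_e = 96.10 K.
With N = 6 opaque layers, T_s = (N+1)^(1/4)·T_e = 7^(1/4)·96.10 = 156.3 K.

156 K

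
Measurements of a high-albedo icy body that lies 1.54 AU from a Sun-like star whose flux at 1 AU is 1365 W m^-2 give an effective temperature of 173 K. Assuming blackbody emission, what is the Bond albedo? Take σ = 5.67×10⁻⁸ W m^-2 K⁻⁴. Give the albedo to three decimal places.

0.647

Flux at the orbit: S = 1365/(1.54)² = 575.6 W m^-2.
From σT⁴ = S(1−α)/4 we invert for α: 1−α = 4σT⁴/S.
4σT⁴ = 4·5.67×10⁻⁸·(173)⁴ = 203.2 W m^-2.
1−α = 203.2/575.6 = 0.3530, so α = 0.6470.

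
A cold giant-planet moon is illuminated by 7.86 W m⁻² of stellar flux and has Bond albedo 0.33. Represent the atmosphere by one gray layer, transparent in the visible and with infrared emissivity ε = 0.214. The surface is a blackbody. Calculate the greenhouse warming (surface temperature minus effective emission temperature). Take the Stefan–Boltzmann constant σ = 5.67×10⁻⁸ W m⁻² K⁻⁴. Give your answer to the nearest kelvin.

2 kelvin

At the top of the atmosphere, σT_e⁴ = S(1−α)/4 = 1.317 W m⁻², giving T_e = 69.42 K.
The surface balance (absorbed SW + ε·downward IR = σT_s⁴) with T_a⁴ = T_s⁴/2 reduces to T_s = T_e·[2/(2−ε)]^¼ = 71.41 K.
The atmosphere warms the surface by 1.992 K.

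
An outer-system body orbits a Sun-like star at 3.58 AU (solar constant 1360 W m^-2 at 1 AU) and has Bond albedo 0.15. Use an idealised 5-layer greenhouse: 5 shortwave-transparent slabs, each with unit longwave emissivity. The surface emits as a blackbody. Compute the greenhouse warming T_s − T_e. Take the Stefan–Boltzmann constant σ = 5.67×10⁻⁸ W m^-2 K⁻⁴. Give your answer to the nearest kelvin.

Irradiance scales as 1/d², so S = 1360 W m^-2 × (1/3.58)² = 106.1 W m^-2.
The effective emission temperature is T_e = [S(1−α)/(4σ)]^¼ = 141.2 K.
Surface: T_s = (6)^¼·T_e = 221.0 K.
Warming: T_s − T_e = 79.80 K.

80 kelvin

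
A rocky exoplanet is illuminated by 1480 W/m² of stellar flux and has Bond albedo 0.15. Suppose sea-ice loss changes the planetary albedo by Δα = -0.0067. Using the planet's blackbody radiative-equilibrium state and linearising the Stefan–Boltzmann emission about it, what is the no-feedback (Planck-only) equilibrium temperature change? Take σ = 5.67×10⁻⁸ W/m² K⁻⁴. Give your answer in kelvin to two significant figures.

0.54 K

Reference equilibrium: T_e = [S(1−α)/(4σ)]^(1/4) = 272.9 K.
ΔF = −(S/4)Δα = −(1480/4)×(-0.0067) = 2.479 W/m².
Planck response: λ_P = 4σT_e³ = 4·5.67×10⁻⁸·(272.9)³ = 4.610 W/m²/K.
So ΔT₀ = 2.479/4.610 = 0.538 K.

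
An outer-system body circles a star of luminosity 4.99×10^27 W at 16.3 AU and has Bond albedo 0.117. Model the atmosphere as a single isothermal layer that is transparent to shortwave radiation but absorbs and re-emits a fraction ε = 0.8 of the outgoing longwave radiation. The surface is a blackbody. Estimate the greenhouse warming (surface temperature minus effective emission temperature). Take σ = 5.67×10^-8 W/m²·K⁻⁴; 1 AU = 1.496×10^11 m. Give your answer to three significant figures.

17.3 kelvin

d = 16.3 × 1.496×10^11 m = 2.438×10^12 m.
S = L/(4πd²) = 66.78 W/m².
The planet radiates to space at T_e = [S(1−α)/(4σ)]^(1/4) = 127.0 K.
For a single slab of emissivity ε, T_s⁴ = 2T_e⁴/(2−ε); thus T_s = 127.0·(1.667)^(1/4) = 144.3 K.
T_s − T_e = 144.3 − 127.0 = 17.30 K.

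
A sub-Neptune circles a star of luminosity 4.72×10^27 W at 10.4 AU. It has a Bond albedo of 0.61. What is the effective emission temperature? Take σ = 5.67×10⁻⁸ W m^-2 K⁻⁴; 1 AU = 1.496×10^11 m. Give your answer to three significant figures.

128 K

Orbital distance: d = 10.4 AU = 1.556×10^12 m.
S = L/(4πd²) = 155.2 W m^-2.
Absorbed flux (global mean): S(1−α)/4 = 155.2·0.39/4 = 15.13 W m^-2.
In equilibrium σT⁴ equals this, so T = 127.8 K.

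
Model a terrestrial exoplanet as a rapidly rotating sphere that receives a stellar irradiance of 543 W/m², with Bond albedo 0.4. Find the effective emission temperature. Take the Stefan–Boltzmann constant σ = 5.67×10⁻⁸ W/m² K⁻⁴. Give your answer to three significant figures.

Absorbed flux (global mean): S(1−α)/4 = 543.0·0.6/4 = 81.45 W/m².
Set σT⁴ = 81.45 → T = (81.45/σ)^(1/4) = 194.7 K.

195 kelvin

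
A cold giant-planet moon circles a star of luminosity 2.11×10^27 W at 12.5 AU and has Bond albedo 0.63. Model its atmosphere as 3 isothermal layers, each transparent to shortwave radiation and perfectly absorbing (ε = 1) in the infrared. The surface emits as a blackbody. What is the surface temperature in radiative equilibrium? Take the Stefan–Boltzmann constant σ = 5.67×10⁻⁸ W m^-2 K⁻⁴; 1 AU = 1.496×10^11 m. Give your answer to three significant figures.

133 K

Orbital distance: d = 12.5 AU = 1.870×10^12 m.
S = L/(4πd²) = 48.02 W m^-2.
The effective emission temperature is T_e = [S(1−α)/(4σ)]^¼ = 94.08 K.
For an N-layer opaque stack, T_s⁴ = (N+1)T_e⁴, hence T_s = (4)^(1/4)×94.08 K = 133.0 K.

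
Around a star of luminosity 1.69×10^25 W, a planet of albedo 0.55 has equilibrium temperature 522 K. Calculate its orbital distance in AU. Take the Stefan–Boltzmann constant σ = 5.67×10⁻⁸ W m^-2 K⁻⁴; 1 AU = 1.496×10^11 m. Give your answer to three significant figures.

The flux needed for this T is 4σT⁴/(1−0.55) = 37420 W m^-2.
Then d = [L/(4πS)]^(1/2) = 5.995×10^9 m, i.e. 0.04007 AU.

0.0401 AU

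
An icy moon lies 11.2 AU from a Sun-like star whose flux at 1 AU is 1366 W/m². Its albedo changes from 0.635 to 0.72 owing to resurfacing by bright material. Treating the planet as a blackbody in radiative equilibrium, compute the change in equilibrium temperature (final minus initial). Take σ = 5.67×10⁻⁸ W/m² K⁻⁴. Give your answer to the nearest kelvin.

Irradiance scales as 1/d², so S = 1366 W/m² × (1/11.2)² = 10.89 W/m².
Before: T₁ = [10.89·0.365/(4σ)]^(1/4) = 64.70 K.
After:  T₂ = [10.89·0.28/(4σ)]^(1/4) = 60.55 K.
Change: 60.55 − 64.70 = -4.149 K.

-4 kelvin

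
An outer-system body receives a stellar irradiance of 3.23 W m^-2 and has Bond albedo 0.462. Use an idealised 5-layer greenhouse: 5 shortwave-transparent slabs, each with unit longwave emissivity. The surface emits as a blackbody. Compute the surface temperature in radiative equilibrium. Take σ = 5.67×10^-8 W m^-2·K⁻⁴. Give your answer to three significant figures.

82.3 K

The effective emission temperature is T_e = [S(1−α)/(4σ)]^¼ = 52.61 K.
Layer-by-layer balance gives σT_s⁴ = (N+1)σT_e⁴, so T_s = 6^¼·52.61 = 82.34 K.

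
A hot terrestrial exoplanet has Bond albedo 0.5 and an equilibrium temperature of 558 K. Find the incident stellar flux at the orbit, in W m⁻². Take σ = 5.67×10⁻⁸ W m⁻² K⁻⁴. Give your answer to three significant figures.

44000 W m⁻²

Invert the energy balance for S: S = 4σT⁴/(1−α).
σT⁴ = 5.67×10⁻⁸·(558)⁴ = 5497 W m⁻².
So S = 4×5497/(1−0.5) = 43980 W m⁻².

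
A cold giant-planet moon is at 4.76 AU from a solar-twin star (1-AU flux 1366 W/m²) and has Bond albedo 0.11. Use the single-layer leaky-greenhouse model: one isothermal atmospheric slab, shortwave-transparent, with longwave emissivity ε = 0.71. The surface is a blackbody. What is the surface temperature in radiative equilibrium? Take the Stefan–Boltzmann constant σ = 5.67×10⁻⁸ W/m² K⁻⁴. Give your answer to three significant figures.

By the inverse-square law, S = 1366/4.76² = 60.29 W/m².
Effective emission temperature (TOA balance): σT_e⁴ = S(1−α)/4 = 13.41 W/m² → T_e = 124.0 K.
For a single slab of emissivity ε, T_s⁴ = 2T_e⁴/(2−ε); thus T_s = 124.0·(1.55)^(1/4) = 138.4 K.

138 K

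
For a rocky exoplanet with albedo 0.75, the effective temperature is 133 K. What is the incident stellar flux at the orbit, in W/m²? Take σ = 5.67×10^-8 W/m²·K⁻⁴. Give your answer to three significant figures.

284 W/m²

Invert the energy balance for S: S = 4σT⁴/(1−α).
The emitted flux is σT⁴ = 17.74 W/m².
So S = 4×17.74/(1−0.75) = 283.9 W/m².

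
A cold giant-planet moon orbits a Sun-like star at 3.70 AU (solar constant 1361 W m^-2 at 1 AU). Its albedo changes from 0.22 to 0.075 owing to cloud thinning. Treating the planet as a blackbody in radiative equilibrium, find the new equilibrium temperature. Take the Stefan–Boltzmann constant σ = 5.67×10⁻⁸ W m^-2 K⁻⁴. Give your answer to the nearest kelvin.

142 kelvin

Irradiance scales as 1/d², so S = 1361 W m^-2 × (1/3.70)² = 99.42 W m^-2.
With the new albedo, S(1−α₂)/4 = 22.99 W m^-2, so T₂ = 141.9 K.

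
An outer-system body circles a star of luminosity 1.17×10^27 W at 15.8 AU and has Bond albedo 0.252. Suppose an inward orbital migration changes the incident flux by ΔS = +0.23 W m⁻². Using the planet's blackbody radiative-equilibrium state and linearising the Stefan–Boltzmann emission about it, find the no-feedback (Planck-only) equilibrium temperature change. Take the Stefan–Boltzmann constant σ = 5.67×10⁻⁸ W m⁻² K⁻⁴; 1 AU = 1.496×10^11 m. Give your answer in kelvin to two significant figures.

d = 15.8 × 1.496×10^11 m = 2.364×10^12 m.
Spreading L over a sphere of radius d: S = 1.17×10^27/(4π·2.36×10^12²) = 16.66 W m⁻².
Reference equilibrium: T_e = [S(1−α)/(4σ)]^(1/4) = 86.10 K.
ΔF = Δ[S(1−α)]/4 = (1−0.252)·+0.23/4 = 0.04301 W m⁻².
The Planck feedback parameter is 4σT_e³ = 0.1448 W m⁻²/K.
So ΔT₀ = 0.04301/0.1448 = 0.297 K.

0.30 K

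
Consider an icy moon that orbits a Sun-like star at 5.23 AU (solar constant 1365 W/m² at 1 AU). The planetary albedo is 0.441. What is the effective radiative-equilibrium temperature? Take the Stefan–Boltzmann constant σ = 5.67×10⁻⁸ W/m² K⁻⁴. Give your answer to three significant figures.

Flux at the orbit: S = 1365/(5.23)² = 49.90 W/m².
The planet absorbs (1−α)S over its disc πR² and re-emits over 4πR², so the mean absorbed flux is (1−0.441)·49.90/4 = 6.974 W/m².
In equilibrium σT⁴ equals this, so T = 105.3 K.

105 kelvin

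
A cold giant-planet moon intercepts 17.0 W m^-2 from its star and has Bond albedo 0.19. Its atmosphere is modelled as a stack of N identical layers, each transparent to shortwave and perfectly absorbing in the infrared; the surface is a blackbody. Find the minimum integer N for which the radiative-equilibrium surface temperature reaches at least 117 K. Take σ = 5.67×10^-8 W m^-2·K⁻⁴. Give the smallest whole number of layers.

OLR = S(1−α)/4 = 3.443 W m^-2; the top layer radiates at T_e = 88.27 K.
T_s = (N+1)^(1/4)·T_e ≥ 117 K requires N+1 ≥ (T_s/T_e)⁴ = (117/88.27)⁴ = 3.086.
So N ≥ 2.086; the smallest integer is N = 3.

3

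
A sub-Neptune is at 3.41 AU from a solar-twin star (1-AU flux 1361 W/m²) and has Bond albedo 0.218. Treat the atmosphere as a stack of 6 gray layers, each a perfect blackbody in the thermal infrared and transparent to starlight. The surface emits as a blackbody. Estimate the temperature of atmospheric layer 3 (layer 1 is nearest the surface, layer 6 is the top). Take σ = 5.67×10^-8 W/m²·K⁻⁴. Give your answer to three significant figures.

By the inverse-square law, S = 1361/3.41² = 117.0 W/m².
OLR = S(1−α)/4 = 22.88 W/m²; the top layer radiates at T_e = 141.7 K.
The net upward flux σT_e⁴ is constant between every pair of levels, so T_k⁴ = (N+1−k)T_e⁴.
T_3 = (4)^(1/4)·141.7 = 200.4 K.

200 kelvin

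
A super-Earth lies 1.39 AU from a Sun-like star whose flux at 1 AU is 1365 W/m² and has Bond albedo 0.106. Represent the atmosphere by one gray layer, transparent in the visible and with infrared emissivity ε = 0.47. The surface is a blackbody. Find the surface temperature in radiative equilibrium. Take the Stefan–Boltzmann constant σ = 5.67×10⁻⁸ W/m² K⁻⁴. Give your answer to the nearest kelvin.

246 kelvin

By the inverse-square law, S = 1365/1.39² = 706.5 W/m².
The planet radiates to space at T_e = [S(1−α)/(4σ)]^(1/4) = 229.7 K.
The surface balance (absorbed SW + ε·downward IR = σT_s⁴) with T_a⁴ = T_s⁴/2 reduces to T_s = T_e·[2/(2−ε)]^¼ = 245.6 K.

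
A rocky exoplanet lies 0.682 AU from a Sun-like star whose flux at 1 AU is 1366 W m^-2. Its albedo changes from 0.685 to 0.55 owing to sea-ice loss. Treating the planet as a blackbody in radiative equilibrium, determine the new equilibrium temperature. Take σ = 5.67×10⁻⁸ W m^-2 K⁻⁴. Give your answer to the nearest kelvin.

Flux at the orbit: S = 1366/(0.682)² = 2937 W m^-2.
New equilibrium: T₂ = [(1−0.55)·2937/(4σ)]^(1/4) = 276.3 K.

276 kelvin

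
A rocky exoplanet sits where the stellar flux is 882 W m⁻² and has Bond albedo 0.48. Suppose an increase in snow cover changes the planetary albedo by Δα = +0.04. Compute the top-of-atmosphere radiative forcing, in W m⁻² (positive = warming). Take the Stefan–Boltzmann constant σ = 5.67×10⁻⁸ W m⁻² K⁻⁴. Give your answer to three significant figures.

-8.82 W m⁻²

TOA radiative forcing: ΔF = −S·Δα/4 = −882.0·(+0.04)/4 = -8.820 W m⁻².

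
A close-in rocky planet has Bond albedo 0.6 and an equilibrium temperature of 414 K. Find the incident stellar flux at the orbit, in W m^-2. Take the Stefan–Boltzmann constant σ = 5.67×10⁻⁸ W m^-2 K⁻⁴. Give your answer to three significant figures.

From S(1−α)/4 = σT⁴: S = 4σT⁴/(1−α).
The emitted flux is σT⁴ = 1666 W m^-2.
S = 4·1666/0.4 = 16660 W m^-2.

16700 W m^-2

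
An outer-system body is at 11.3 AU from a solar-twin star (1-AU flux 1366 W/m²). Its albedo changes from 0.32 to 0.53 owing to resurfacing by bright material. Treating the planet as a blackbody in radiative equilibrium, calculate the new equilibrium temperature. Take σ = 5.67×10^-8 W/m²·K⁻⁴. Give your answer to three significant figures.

68.6 K

Irradiance scales as 1/d², so S = 1366 W/m² × (1/11.3)² = 10.70 W/m².
New equilibrium: T₂ = [(1−0.53)·10.70/(4σ)]^(1/4) = 68.62 K.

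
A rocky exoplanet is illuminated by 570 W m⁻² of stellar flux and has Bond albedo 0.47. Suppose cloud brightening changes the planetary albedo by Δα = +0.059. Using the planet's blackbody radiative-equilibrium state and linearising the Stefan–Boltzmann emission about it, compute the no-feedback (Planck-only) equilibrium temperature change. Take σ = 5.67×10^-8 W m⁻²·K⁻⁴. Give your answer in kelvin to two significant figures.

-5.3 kelvin

Unperturbed T_e = [570.0·(1−0.47)/(4σ)]^¼ = 191.0 K.
TOA radiative forcing: ΔF = −S·Δα/4 = −570.0·(+0.059)/4 = -8.407 W m⁻².
The Planck feedback parameter is 4σT_e³ = 1.581 W m⁻²/K.
So ΔT₀ = -8.407/1.581 = -5.32 K.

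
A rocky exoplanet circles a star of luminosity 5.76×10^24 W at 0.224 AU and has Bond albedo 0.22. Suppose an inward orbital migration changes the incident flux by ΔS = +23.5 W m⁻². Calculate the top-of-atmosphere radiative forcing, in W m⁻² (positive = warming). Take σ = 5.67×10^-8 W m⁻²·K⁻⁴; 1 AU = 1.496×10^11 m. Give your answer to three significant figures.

4.58 W m⁻²

d = 0.224 × 1.496×10^11 m = 3.351×10^10 m.
Flux at the orbit: S = L/(4πd²) = 5.76×10^24/(4π·(3.35×10^10)²) = 408.2 W m⁻².
TOA radiative forcing: ΔF = (1−α)ΔS/4 = 0.78·(+23.5)/4 = 4.583 W m⁻².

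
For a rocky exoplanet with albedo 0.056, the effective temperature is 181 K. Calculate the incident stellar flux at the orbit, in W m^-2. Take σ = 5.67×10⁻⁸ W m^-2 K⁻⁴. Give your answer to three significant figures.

258 W m^-2

From S(1−α)/4 = σT⁴: S = 4σT⁴/(1−α).
The emitted flux is σT⁴ = 60.86 W m^-2.
So S = 4×60.86/(1−0.056) = 257.9 W m^-2.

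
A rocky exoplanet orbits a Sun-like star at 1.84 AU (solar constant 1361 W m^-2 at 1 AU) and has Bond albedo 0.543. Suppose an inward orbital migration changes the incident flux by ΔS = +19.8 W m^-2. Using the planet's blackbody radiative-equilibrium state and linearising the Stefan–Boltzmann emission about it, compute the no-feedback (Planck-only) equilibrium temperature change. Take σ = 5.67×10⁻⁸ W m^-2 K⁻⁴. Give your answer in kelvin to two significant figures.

Irradiance scales as 1/d², so S = 1361 W m^-2 × (1/1.84)² = 402.0 W m^-2.
Unperturbed T_e = [402.0·(1−0.543)/(4σ)]^¼ = 168.7 K.
Only a fraction (1−α) is absorbed and it's spread over 4πR², so ΔF = (1−α)ΔS/4 = 2.262 W m^-2.
The Planck feedback parameter is 4σT_e³ = 1.089 W m^-2/K.
So ΔT₀ = 2.262/1.089 = 2.08 K.

2.1 kelvin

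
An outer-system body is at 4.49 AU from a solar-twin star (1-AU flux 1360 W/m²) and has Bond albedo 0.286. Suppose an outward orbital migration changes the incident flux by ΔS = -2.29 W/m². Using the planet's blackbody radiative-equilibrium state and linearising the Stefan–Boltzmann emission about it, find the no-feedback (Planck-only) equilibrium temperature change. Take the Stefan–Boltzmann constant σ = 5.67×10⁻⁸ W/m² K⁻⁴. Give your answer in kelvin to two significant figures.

Flux at the orbit: S = 1360/(4.49)² = 67.46 W/m².
Unperturbed T_e = [67.46·(1−0.286)/(4σ)]^¼ = 120.7 K.
TOA radiative forcing: ΔF = (1−α)ΔS/4 = 0.714·(-2.29)/4 = -0.4088 W/m².
Planck response: λ_P = 4σT_e³ = 4·5.67×10⁻⁸·(120.7)³ = 0.3990 W/m²/K.
Hence the no-feedback warming is ΔF/(4σT_e³) = -1.02 K.

-1.0 kelvin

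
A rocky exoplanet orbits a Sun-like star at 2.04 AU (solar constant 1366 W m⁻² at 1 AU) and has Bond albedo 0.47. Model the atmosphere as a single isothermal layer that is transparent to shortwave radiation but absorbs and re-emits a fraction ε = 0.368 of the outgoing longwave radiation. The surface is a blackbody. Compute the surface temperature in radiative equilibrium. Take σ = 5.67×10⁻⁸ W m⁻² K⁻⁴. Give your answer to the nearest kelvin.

175 kelvin

By the inverse-square law, S = 1366/2.04² = 328.2 W m⁻².
Effective emission temperature (TOA balance): σT_e⁴ = S(1−α)/4 = 43.49 W m⁻² → T_e = 166.4 K.
The surface balance (absorbed SW + ε·downward IR = σT_s⁴) with T_a⁴ = T_s⁴/2 reduces to T_s = T_e·[2/(2−ε)]^¼ = 175.1 K.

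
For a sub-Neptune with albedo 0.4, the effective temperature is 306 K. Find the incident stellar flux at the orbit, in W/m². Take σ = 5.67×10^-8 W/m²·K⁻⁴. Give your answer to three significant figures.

From S(1−α)/4 = σT⁴: S = 4σT⁴/(1−α).
The emitted flux is σT⁴ = 497.1 W/m².
So S = 4×497.1/(1−0.4) = 3314 W/m².

3310 W/m²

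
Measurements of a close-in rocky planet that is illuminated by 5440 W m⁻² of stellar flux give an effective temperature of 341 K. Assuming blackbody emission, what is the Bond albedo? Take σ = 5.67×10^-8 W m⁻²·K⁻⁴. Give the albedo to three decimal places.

0.436

Rearranging the radiative balance, α = 1 − 4σT⁴/S.
σT⁴ = 766.7 W m⁻², so 4σT⁴ = 3067 W m⁻².
Hence α = 1 − 3067/5440 = 0.4363.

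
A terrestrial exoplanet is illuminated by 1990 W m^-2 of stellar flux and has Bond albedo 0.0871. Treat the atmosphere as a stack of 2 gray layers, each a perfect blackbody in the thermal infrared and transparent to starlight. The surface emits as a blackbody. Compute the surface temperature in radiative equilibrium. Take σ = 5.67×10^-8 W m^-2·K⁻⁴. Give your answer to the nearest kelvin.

394 K

OLR = S(1−α)/4 = 454.2 W m^-2; the top layer radiates at T_e = 299.2 K.
With N = 2 opaque layers, T_s = (N+1)^(1/4)·T_e = 3^(1/4)·299.2 = 393.7 K.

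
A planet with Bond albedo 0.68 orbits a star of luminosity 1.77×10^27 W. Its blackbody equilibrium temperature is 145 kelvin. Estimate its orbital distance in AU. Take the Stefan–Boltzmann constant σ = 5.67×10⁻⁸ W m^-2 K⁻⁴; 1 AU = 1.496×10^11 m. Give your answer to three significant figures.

4.48 AU

The flux needed for this T is 4σT⁴/(1−0.68) = 313.3 W m^-2.
From L = 4πd²S, d = √(1.77×10^27/(4π·313.3)) = 6.705×10^11 m = 4.482 AU.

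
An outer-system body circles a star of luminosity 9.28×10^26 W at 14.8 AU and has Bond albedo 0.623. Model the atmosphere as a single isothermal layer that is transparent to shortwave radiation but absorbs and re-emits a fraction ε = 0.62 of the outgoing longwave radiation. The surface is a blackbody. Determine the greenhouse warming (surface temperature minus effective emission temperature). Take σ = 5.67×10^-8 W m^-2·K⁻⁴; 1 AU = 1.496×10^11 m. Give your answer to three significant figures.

6.88 K

d = 14.8 × 1.496×10^11 m = 2.214×10^12 m.
S = L/(4πd²) = 15.06 W m^-2.
The planet radiates to space at T_e = [S(1−α)/(4σ)]^(1/4) = 70.74 K.
For a single slab of emissivity ε, T_s⁴ = 2T_e⁴/(2−ε); thus T_s = 70.74·(1.449)^(1/4) = 77.62 K.
T_s − T_e = 77.62 − 70.74 = 6.876 K.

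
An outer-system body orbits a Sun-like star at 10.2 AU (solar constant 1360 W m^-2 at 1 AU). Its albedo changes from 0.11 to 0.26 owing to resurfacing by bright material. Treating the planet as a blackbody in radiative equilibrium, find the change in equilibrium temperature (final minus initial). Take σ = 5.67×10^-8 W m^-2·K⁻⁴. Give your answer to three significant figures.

-3.82 K

Irradiance scales as 1/d², so S = 1360 W m^-2 × (1/10.2)² = 13.07 W m^-2.
With α = 0.11, T₁ = 84.63 K.
With α = 0.26, T₂ = 80.81 K.
ΔT = T₂ − T₁ = -3.816 K.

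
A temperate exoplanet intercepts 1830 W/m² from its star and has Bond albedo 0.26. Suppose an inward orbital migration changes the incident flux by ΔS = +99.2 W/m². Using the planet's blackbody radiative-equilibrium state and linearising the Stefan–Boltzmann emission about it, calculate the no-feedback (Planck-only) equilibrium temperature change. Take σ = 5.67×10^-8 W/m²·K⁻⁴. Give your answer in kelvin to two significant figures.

3.8 K

Reference equilibrium: T_e = [S(1−α)/(4σ)]^(1/4) = 278.0 K.
Only a fraction (1−α) is absorbed and it's spread over 4πR², so ΔF = (1−α)ΔS/4 = 18.35 W/m².
The Planck feedback parameter is 4σT_e³ = 4.872 W/m²/K.
Hence the no-feedback warming is ΔF/(4σT_e³) = 3.77 K.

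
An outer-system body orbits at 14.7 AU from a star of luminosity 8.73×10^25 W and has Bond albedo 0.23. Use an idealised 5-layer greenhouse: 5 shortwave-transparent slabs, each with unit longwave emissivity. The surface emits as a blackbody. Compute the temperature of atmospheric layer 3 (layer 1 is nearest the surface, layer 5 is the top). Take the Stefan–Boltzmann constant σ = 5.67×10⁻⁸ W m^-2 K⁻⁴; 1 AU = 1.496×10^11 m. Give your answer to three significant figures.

61.8 K

d = 14.7 × 1.496×10^11 m = 2.199×10^12 m.
Spreading L over a sphere of radius d: S = 8.73×10^25/(4π·2.20×10^12²) = 1.437 W m^-2.
The effective emission temperature is T_e = [S(1−α)/(4σ)]^¼ = 46.99 K.
Each opaque layer satisfies 2T_j⁴ = T_{j−1}⁴ + T_{j+1}⁴, giving T_k⁴ = (N+1−k)T_e⁴.
T_3 = (3)^(1/4)·46.99 = 61.85 K.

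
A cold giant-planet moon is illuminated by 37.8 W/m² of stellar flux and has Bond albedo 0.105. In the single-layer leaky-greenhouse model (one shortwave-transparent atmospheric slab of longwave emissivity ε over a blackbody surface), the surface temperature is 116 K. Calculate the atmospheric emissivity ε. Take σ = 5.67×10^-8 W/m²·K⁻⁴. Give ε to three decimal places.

0.352

TOA balance gives T_e = 110.5 K.
Since (2−ε)/2 = (T_e/T_s)⁴ = 0.8238, ε = 0.3523.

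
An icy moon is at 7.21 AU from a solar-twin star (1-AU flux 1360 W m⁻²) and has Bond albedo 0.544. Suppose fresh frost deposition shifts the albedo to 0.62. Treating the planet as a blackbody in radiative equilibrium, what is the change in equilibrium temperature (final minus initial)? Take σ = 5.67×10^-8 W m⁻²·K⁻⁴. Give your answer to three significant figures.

Flux at the orbit: S = 1360/(7.21)² = 26.16 W m⁻².
Initial: T₁ = [S(1−0.544)/(4σ)]^(1/4) = 85.16 K.
With α = 0.62, T₂ = 81.37 K.
ΔT = T₂ − T₁ = -3.795 K.

-3.79 kelvin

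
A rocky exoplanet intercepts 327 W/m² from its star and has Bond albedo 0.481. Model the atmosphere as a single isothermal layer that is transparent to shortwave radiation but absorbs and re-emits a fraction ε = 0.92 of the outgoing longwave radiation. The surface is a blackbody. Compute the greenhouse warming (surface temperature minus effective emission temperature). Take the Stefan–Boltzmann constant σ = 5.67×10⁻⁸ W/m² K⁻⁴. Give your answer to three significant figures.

At the top of the atmosphere, σT_e⁴ = S(1−α)/4 = 42.43 W/m², giving T_e = 165.4 K.
Surface balance with a leaky layer gives σT_s⁴ = σT_e⁴·2/(2−ε), so T_s = T_e·[2/(2−0.92)]^(1/4) = 192.9 K.
Greenhouse warming: T_s − T_e = 27.55 K.

27.5 K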